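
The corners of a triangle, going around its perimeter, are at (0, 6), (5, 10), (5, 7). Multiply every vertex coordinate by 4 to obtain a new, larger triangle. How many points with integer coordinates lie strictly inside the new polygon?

The shoelace formula gives twice the area as |[0·10 − 5·6] + [5·7 − 5·10] + [5·6 − 0·7]| = 15, so the area is 7.5.
Along each edge there are gcd(|Δx|,|Δy|)+1 lattice points, so counting each shared vertex once the boundary has gcd(5,4) + gcd(0,3) + gcd(5,1) = 1+3+1 = 5.
Scaling by 4 multiplies the area by 4² = 16 (so the new area is 120) and multiplies the boundary lattice-point count by 4, giving 20.
By Pick's theorem, the interior count of the dilated polygon is 120 − 20/2 + 1 = 111.

111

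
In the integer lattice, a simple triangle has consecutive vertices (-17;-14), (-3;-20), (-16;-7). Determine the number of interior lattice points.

By the shoelace formula, twice the signed area is |[(-17)·(-20) − (-3)·(-14)] + [(-3)·(-7) − (-16)·(-20)] + [(-16)·(-14) − (-17)·(-7)]| = 104, so the area is 52.
The number of boundary lattice points is Σ gcd(|Δx|,|Δy|) = gcd(14,6) + gcd(13,13) + gcd(1,7) = 2+13+1 = 16.
Pick's theorem gives I = A − B/2 + 1 = 52 − 16/2 + 1 = 45.

45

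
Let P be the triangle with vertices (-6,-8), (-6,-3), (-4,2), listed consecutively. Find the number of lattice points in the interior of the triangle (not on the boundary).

2

The shoelace formula gives twice the area as |[(-6)·(-3) − (-6)·(-8)] + [(-6)·2 − (-4)·(-3)] + [(-4)·(-8) − (-6)·2]| = 10, so the area is 5.
Along each edge there are gcd(|Δx|,|Δy|)+1 lattice points, so counting each shared vertex once the boundary has gcd(0,5) + gcd(2,5) + gcd(2,10) = 5+1+2 = 8.
By Pick's theorem A = I + B/2 − 1, so I = 5 − 8/2 + 1 = 2.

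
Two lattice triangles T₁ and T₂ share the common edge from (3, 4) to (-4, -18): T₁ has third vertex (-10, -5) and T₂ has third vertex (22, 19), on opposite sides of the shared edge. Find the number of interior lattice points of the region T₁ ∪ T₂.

The union is the simple quadrilateral with vertices (3, 4), (-10, -5), (-4, -18), (22, 19) in order.
By the shoelace formula, twice the signed area is |(3·(-5) − (-10)·4) + ((-10)·(-18) − (-4)·(-5)) + ((-4)·19 − 22·(-18)) + (22·4 − 3·19)| = 536, so the area is 268.
Along each edge there are gcd(|Δx|,|Δy|)+1 lattice points, so counting each shared vertex once the boundary has gcd(13,9) + gcd(6,13) + gcd(26,37) + gcd(19,15) = 1+1+1+1 = 4.
By Pick's theorem I = A − B/2 + 1 = 268 − 4/2 + 1 = 267.

267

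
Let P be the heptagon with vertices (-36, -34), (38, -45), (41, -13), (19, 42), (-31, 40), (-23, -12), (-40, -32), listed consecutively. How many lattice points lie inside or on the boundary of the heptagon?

5037

Using the shoelace formula, 2A = |[(-36)·(-45) − 38·(-34)] + [38·(-13) − 41·(-45)] + [41·42 − 19·(-13)] + [19·40 − (-31)·42] + [(-31)·(-12) − (-23)·40] + [(-23)·(-32) − (-40)·(-12)] + [(-40)·(-34) − (-36)·(-32)]| = 10050, so the area is 5025.
The number of boundary lattice points is Σ gcd(|Δx|,|Δy|) = gcd(74,11) + gcd(3,32) + gcd(22,55) + gcd(50,2) + gcd(8,52) + gcd(17,20) + gcd(4,2) = 1+1+11+2+4+1+2 = 22.
Pick's theorem gives I = A − B/2 + 1 = 5025 − 22/2 + 1 = 5015, so the closed region contains I + B = 5015 + 22 = 5037 lattice points.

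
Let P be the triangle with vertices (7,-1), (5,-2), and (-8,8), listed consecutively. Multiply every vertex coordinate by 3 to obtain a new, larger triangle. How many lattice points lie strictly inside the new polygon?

The shoelace formula gives twice the area as |[7·(-2) − 5·(-1)] + [5·8 − (-8)·(-2)] + [(-8)·(-1) − 7·8]| = 33, so the area is 33/2.
Summing gcd(|Δx|,|Δy|) over the edges gives the boundary count: gcd(2,1) + gcd(13,10) + gcd(15,9) = 1+1+3 = 5.
Scaling by 3 multiplies the area by 3² = 9 (so the new area is 148.5) and multiplies the boundary lattice-point count by 3, giving 15.
By Pick's theorem, the interior count of the dilated polygon is 148.5 − 15/2 + 1 = 142.

142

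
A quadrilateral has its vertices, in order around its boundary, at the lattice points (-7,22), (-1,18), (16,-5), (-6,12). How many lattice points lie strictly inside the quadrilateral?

135

The shoelace formula gives twice the area as |((-7)·18 − (-1)·22) + ((-1)·(-5) − 16·18) + (16·12 − (-6)·(-5)) + ((-6)·22 − (-7)·12)| = 273, so the area is 273/2.
Summing gcd(|Δx|,|Δy|) over the edges gives the boundary count: gcd(6,4) + gcd(17,23) + gcd(22,17) + gcd(1,10) = 2+1+1+1 = 5.
By Pick's theorem A = I + B/2 − 1, so I = 273/2 − 5/2 + 1 = 135.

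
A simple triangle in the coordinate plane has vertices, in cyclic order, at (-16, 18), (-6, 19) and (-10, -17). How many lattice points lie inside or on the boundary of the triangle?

182

Using the shoelace formula, 2A = |((-16)·19 − (-6)·18) + ((-6)·(-17) − (-10)·19) + ((-10)·18 − (-16)·(-17))| = 356, so the area is 178.
Summing gcd(|Δx|,|Δy|) over the edges gives the boundary count: gcd(10,1) + gcd(4,36) + gcd(6,35) = 1+4+1 = 6.
Pick's theorem gives I = A − B/2 + 1 = 178 − 6/2 + 1 = 176, so the closed region contains I + B = 176 + 6 = 182 lattice points.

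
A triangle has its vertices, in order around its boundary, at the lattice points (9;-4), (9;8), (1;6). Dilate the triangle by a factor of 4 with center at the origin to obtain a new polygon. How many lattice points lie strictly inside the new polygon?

737

The shoelace formula gives twice the area as |(9·8 − 9·(-4)) + (9·6 − 1·8) + (1·(-4) − 9·6)| = 96, so the area is 48.
The number of boundary lattice points is Σ gcd(|Δx|,|Δy|) = gcd(0,12) + gcd(8,2) + gcd(8,10) = 12+2+2 = 16.
Scaling by 4 multiplies the area by 4² = 16 (so the new area is 768) and multiplies the boundary lattice-point count by 4, giving 64.
By Pick's theorem, the interior count of the dilated polygon is 768 − 64/2 + 1 = 737.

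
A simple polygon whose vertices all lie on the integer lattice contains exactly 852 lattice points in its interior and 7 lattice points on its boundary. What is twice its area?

1709

Pick's theorem states A = I + B/2 − 1, so A = 852 + 7/2 − 1 = 1709/2.
Hence 2A = 1709.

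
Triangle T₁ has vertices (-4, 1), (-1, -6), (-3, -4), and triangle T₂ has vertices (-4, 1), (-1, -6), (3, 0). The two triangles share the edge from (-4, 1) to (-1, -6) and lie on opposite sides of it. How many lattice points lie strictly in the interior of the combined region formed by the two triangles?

25

The union is the simple quadrilateral with vertices (-4, 1), (-3, -4), (-1, -6), (3, 0) in order.
Using the shoelace formula, 2A = |((-4)·(-4) − (-3)·1) + ((-3)·(-6) − (-1)·(-4)) + ((-1)·0 − 3·(-6)) + (3·1 − (-4)·0)| = 54, so the area is 27.
The number of boundary lattice points is Σ gcd(|Δx|,|Δy|) = gcd(1,5) + gcd(2,2) + gcd(4,6) + gcd(7,1) = 1+2+2+1 = 6.
By Pick's theorem I = A − B/2 + 1 = 27 − 6/2 + 1 = 25.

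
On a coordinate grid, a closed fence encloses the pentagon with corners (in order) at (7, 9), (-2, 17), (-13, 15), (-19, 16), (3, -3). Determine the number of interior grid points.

By the shoelace formula, twice the signed area is |[7·17 − (-2)·9] + [(-2)·15 − (-13)·17] + [(-13)·16 − (-19)·15] + [(-19)·(-3) − 3·16] + [3·9 − 7·(-3)]| = 462, so the area is 231.
The number of boundary lattice points is Σ gcd(|Δx|,|Δy|) = gcd(9,8) + gcd(11,2) + gcd(6,1) + gcd(22,19) + gcd(4,12) = 1+1+1+1+4 = 8.
By Pick's theorem A = I + B/2 − 1, so I = 231 − 8/2 + 1 = 228.

228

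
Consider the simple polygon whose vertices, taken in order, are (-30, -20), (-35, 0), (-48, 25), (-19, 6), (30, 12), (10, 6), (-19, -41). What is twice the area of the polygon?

By the shoelace formula, twice the signed area is |[(-30)·0 − (-35)·(-20)] + [(-35)·25 − (-48)·0] + [(-48)·6 − (-19)·25] + [(-19)·12 − 30·6] + [30·6 − 10·12] + [10·(-41) − (-19)·6] + [(-19)·(-20) − (-30)·(-41)]| = 2882, so the area is 1441.

2882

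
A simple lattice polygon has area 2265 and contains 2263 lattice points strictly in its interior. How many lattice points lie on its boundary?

Pick's theorem gives A = I + B/2 − 1, so B = 2(A − I + 1) = 2(2265 − 2263 + 1) = 6.

6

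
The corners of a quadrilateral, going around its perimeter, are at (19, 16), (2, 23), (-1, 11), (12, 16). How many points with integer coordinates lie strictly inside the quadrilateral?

Using the shoelace formula, 2A = |(19·23 − 2·16) + (2·11 − (-1)·23) + ((-1)·16 − 12·11) + (12·16 − 19·16)| = 190, so the area is 95.
Along each edge there are gcd(|Δx|,|Δy|)+1 lattice points, so counting each shared vertex once the boundary has gcd(17,7) + gcd(3,12) + gcd(13,5) + gcd(7,0) = 1+3+1+7 = 12.
By Pick's theorem A = I + B/2 − 1, so I = 95 − 12/2 + 1 = 90.

90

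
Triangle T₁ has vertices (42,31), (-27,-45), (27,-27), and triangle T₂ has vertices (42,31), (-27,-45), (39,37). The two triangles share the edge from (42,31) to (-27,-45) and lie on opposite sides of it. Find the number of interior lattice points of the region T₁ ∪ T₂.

1741

The union is the simple quadrilateral with vertices (42,31), (27,-27), (-27,-45), (39,37) in order.
By the shoelace formula, twice the signed area is |(42·(-27) − 27·31) + (27·(-45) − (-27)·(-27)) + ((-27)·37 − 39·(-45)) + (39·31 − 42·37)| = 3504, so the area is 1752.
Along each edge there are gcd(|Δx|,|Δy|)+1 lattice points, so counting each shared vertex once the boundary has gcd(15,58) + gcd(54,18) + gcd(66,82) + gcd(3,6) = 1+18+2+3 = 24.
By Pick's theorem I = A − B/2 + 1 = 1752 − 24/2 + 1 = 1741.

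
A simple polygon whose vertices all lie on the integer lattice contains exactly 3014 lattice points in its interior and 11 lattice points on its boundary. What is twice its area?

6037

By Pick's theorem, A = I + B/2 − 1 = 3014 + 11/2 − 1 = 6037/2.
Hence 2A = 6037.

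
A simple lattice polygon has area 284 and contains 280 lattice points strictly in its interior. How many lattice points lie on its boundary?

Pick's theorem gives A = I + B/2 − 1, so B = 2(A − I + 1) = 2(284 − 280 + 1) = 10.

10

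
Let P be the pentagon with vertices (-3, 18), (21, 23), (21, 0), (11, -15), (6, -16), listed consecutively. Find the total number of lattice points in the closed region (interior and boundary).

By the shoelace formula, twice the signed area is |[(-3)·23 − 21·18] + [21·0 − 21·23] + [21·(-15) − 11·0] + [11·(-16) − 6·(-15)] + [6·18 − (-3)·(-16)]| = 1271, so the area is 1271/2.
Summing gcd(|Δx|,|Δy|) over the edges gives the boundary count: gcd(24,5) + gcd(0,23) + gcd(10,15) + gcd(5,1) + gcd(9,34) = 1+23+5+1+1 = 31.
Pick's theorem gives I = A − B/2 + 1 = 1271/2 − 31/2 + 1 = 621, so the closed region contains I + B = 621 + 31 = 652 lattice points.

652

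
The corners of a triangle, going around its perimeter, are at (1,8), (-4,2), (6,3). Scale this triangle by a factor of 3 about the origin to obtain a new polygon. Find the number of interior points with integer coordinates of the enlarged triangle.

Using the shoelace formula, 2A = |[1·2 − (-4)·8] + [(-4)·3 − 6·2] + [6·8 − 1·3]| = 55, so the area is 27.5.
Summing gcd(|Δx|,|Δy|) over the edges gives the boundary count: gcd(5,6) + gcd(10,1) + gcd(5,5) = 1+1+5 = 7.
Scaling by 3 multiplies the area by 3² = 9 (so the new area is 495/2) and multiplies the boundary lattice-point count by 3, giving 21.
By Pick's theorem, the interior count of the dilated polygon is 495/2 − 21/2 + 1 = 238.

238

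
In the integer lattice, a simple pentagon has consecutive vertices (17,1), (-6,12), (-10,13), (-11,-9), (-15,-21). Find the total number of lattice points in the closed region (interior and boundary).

The shoelace formula gives twice the area as |[17·12 − (-6)·1] + [(-6)·13 − (-10)·12] + [(-10)·(-9) − (-11)·13] + [(-11)·(-21) − (-15)·(-9)] + [(-15)·1 − 17·(-21)]| = 923, so the area is 461.5.
The number of boundary lattice points is Σ gcd(|Δx|,|Δy|) = gcd(23,11) + gcd(4,1) + gcd(1,22) + gcd(4,12) + gcd(32,22) = 1+1+1+4+2 = 9.
Pick's theorem gives I = A − B/2 + 1 = 461.5 − 9/2 + 1 = 458, so the closed region contains I + B = 458 + 9 = 467 lattice points.

467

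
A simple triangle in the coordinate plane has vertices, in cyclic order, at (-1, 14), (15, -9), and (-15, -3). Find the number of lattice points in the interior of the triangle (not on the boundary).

294

By the shoelace formula, twice the signed area is |((-1)·(-9) − 15·14) + (15·(-3) − (-15)·(-9)) + ((-15)·14 − (-1)·(-3))| = 594, so the area is 297.
Along each edge there are gcd(|Δx|,|Δy|)+1 lattice points, so counting each shared vertex once the boundary has gcd(16,23) + gcd(30,6) + gcd(14,17) = 1+6+1 = 8.
By Pick's theorem A = I + B/2 − 1, so I = 297 − 8/2 + 1 = 294.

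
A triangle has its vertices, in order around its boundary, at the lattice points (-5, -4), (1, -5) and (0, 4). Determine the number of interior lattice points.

26

Using the shoelace formula, 2A = |[(-5)·(-5) − 1·(-4)] + [1·4 − 0·(-5)] + [0·(-4) − (-5)·4]| = 53, so the area is 26.5.
The number of boundary lattice points is Σ gcd(|Δx|,|Δy|) = gcd(6,1) + gcd(1,9) + gcd(5,8) = 1+1+1 = 3.
Pick's theorem gives I = A − B/2 + 1 = 26.5 − 3/2 + 1 = 26.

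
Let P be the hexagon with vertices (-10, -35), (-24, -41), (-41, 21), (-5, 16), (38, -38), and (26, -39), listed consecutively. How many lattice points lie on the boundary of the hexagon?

The number of boundary lattice points is Σ gcd(|Δx|,|Δy|) = gcd(14,6) + gcd(17,62) + gcd(36,5) + gcd(43,54) + gcd(12,1) + gcd(36,4) = 2+1+1+1+1+4 = 10.

10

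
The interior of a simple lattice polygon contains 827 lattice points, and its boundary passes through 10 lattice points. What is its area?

831

Pick's theorem states A = I + B/2 − 1, so A = 827 + 10/2 − 1 = 831.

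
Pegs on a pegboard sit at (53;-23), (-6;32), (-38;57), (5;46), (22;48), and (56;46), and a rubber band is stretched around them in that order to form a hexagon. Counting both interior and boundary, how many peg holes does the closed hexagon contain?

By the shoelace formula, twice the signed area is |[53·32 − (-6)·(-23)] + [(-6)·57 − (-38)·32] + [(-38)·46 − 5·57] + [5·48 − 22·46] + [22·46 − 56·48] + [56·(-23) − 53·46]| = 5775, so the area is 2887.5.
Along each edge there are gcd(|Δx|,|Δy|)+1 lattice points, so counting each shared vertex once the boundary has gcd(59,55) + gcd(32,25) + gcd(43,11) + gcd(17,2) + gcd(34,2) + gcd(3,69) = 1+1+1+1+2+3 = 9.
Pick's theorem gives I = A − B/2 + 1 = 2887.5 − 9/2 + 1 = 2884, so the closed region contains I + B = 2884 + 9 = 2893 lattice points.

2893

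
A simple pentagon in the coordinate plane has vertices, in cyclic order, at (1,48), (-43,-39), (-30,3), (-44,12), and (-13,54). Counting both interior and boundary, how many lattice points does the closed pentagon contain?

By the shoelace formula, twice the signed area is |(1·(-39) − (-43)·48) + ((-43)·3 − (-30)·(-39)) + ((-30)·12 − (-44)·3) + ((-44)·54 − (-13)·12) + ((-13)·48 − 1·54)| = 2400, so the area is 1200.
Along each edge there are gcd(|Δx|,|Δy|)+1 lattice points, so counting each shared vertex once the boundary has gcd(44,87) + gcd(13,42) + gcd(14,9) + gcd(31,42) + gcd(14,6) = 1+1+1+1+2 = 6.
Pick's theorem gives I = A − B/2 + 1 = 1200 − 6/2 + 1 = 1198, so the closed region contains I + B = 1198 + 6 = 1204 lattice points.

1204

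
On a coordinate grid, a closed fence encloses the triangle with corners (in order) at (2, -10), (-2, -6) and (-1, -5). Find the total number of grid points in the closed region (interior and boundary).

By the shoelace formula, twice the signed area is |[2·(-6) − (-2)·(-10)] + [(-2)·(-5) − (-1)·(-6)] + [(-1)·(-10) − 2·(-5)]| = 8, so the area is 4.
Along each edge there are gcd(|Δx|,|Δy|)+1 lattice points, so counting each shared vertex once the boundary has gcd(4,4) + gcd(1,1) + gcd(3,5) = 4+1+1 = 6.
Pick's theorem gives I = A − B/2 + 1 = 4 − 6/2 + 1 = 2, so the closed region contains I + B = 2 + 6 = 8 lattice points.

8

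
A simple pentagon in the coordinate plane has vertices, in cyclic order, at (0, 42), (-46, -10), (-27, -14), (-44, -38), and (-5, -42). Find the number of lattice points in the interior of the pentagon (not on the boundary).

2080

By the shoelace formula, twice the signed area is |[0·(-10) − (-46)·42] + [(-46)·(-14) − (-27)·(-10)] + [(-27)·(-38) − (-44)·(-14)] + [(-44)·(-42) − (-5)·(-38)] + [(-5)·42 − 0·(-42)]| = 4164, so the area is 2082.
Along each edge there are gcd(|Δx|,|Δy|)+1 lattice points, so counting each shared vertex once the boundary has gcd(46,52) + gcd(19,4) + gcd(17,24) + gcd(39,4) + gcd(5,84) = 2+1+1+1+1 = 6.
Pick's theorem gives I = A − B/2 + 1 = 2082 − 6/2 + 1 = 2080.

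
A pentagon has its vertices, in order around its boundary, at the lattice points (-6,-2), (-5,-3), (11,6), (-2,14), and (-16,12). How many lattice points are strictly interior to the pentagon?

238

The shoelace formula gives twice the area as |((-6)·(-3) − (-5)·(-2)) + ((-5)·6 − 11·(-3)) + (11·14 − (-2)·6) + ((-2)·12 − (-16)·14) + ((-16)·(-2) − (-6)·12)| = 481, so the area is 240.5.
The number of boundary lattice points is Σ gcd(|Δx|,|Δy|) = gcd(1,1) + gcd(16,9) + gcd(13,8) + gcd(14,2) + gcd(10,14) = 1+1+1+2+2 = 7.
Pick's theorem gives I = A − B/2 + 1 = 240.5 − 7/2 + 1 = 238.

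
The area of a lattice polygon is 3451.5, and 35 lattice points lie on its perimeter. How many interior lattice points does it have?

3435

Pick's theorem A = I + B/2 − 1 rearranges to I = A − B/2 + 1 = 3451.5 − 35/2 + 1 = 3435.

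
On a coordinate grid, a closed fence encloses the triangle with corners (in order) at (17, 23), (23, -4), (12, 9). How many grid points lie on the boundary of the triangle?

Summing gcd(|Δx|,|Δy|) over the edges gives the boundary count: gcd(6,27) + gcd(11,13) + gcd(5,14) = 3+1+1 = 5.

5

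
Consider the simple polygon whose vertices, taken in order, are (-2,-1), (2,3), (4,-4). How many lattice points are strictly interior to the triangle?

The shoelace formula gives twice the area as |((-2)·3 − 2·(-1)) + (2·(-4) − 4·3) + (4·(-1) − (-2)·(-4))| = 36, so the area is 18.
Summing gcd(|Δx|,|Δy|) over the edges gives the boundary count: gcd(4,4) + gcd(2,7) + gcd(6,3) = 4+1+3 = 8.
Pick's theorem gives I = A − B/2 + 1 = 18 − 8/2 + 1 = 15.

15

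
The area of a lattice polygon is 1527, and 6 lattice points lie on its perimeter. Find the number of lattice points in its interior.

1525

From Pick's theorem, I = A − B/2 + 1 = 1527 − 6/2 + 1 = 1525.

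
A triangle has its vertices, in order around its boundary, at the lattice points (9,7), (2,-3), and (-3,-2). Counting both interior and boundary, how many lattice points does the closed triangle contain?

32

By the shoelace formula, twice the signed area is |(9·(-3) − 2·7) + (2·(-2) − (-3)·(-3)) + ((-3)·7 − 9·(-2))| = 57, so the area is 57/2.
The number of boundary lattice points is Σ gcd(|Δx|,|Δy|) = gcd(7,10) + gcd(5,1) + gcd(12,9) = 1+1+3 = 5.
Pick's theorem gives I = A − B/2 + 1 = 57/2 − 5/2 + 1 = 27, so the closed region contains I + B = 27 + 5 = 32 lattice points.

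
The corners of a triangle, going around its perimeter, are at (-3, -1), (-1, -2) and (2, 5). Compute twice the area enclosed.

Using the shoelace formula, 2A = |((-3)·(-2) − (-1)·(-1)) + ((-1)·5 − 2·(-2)) + (2·(-1) − (-3)·5)| = 17, so the area is 8.5.

17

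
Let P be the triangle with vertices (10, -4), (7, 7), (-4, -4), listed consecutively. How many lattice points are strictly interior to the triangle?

65

The shoelace formula gives twice the area as |[10·7 − 7·(-4)] + [7·(-4) − (-4)·7] + [(-4)·(-4) − 10·(-4)]| = 154, so the area is 77.
Along each edge there are gcd(|Δx|,|Δy|)+1 lattice points, so counting each shared vertex once the boundary has gcd(3,11) + gcd(11,11) + gcd(14,0) = 1+11+14 = 26.
Pick's theorem gives I = A − B/2 + 1 = 77 − 26/2 + 1 = 65.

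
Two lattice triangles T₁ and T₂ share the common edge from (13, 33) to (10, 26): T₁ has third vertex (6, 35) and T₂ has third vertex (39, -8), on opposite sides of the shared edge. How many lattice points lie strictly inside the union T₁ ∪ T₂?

The union is the simple quadrilateral with vertices (13, 33), (6, 35), (10, 26), (39, -8) in order.
Using the shoelace formula, 2A = |[13·35 − 6·33] + [6·26 − 10·35] + [10·(-8) − 39·26] + [39·33 − 13·(-8)]| = 360, so the area is 180.
Along each edge there are gcd(|Δx|,|Δy|)+1 lattice points, so counting each shared vertex once the boundary has gcd(7,2) + gcd(4,9) + gcd(29,34) + gcd(26,41) = 1+1+1+1 = 4.
By Pick's theorem I = A − B/2 + 1 = 180 − 4/2 + 1 = 179.

179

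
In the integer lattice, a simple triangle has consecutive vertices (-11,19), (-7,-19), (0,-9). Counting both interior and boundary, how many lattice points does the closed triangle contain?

The shoelace formula gives twice the area as |[(-11)·(-19) − (-7)·19] + [(-7)·(-9) − 0·(-19)] + [0·19 − (-11)·(-9)]| = 306, so the area is 153.
Summing gcd(|Δx|,|Δy|) over the edges gives the boundary count: gcd(4,38) + gcd(7,10) + gcd(11,28) = 2+1+1 = 4.
Pick's theorem gives I = A − B/2 + 1 = 153 − 4/2 + 1 = 152, so the closed region contains I + B = 152 + 4 = 156 lattice points.

156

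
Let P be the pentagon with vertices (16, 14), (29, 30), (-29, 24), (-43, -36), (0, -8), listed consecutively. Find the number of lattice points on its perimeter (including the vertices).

8

Summing gcd(|Δx|,|Δy|) over the edges gives the boundary count: gcd(13,16) + gcd(58,6) + gcd(14,60) + gcd(43,28) + gcd(16,22) = 1+2+2+1+2 = 8.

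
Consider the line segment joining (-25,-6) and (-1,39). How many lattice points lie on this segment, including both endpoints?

4

The number of lattice points on a segment between lattice points is gcd(|Δx|,|Δy|) + 1 = gcd(24,45) + 1 = 3 + 1 = 4.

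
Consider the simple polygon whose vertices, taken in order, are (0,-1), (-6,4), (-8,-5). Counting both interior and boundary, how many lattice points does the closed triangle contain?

36

The shoelace formula gives twice the area as |[0·4 − (-6)·(-1)] + [(-6)·(-5) − (-8)·4] + [(-8)·(-1) − 0·(-5)]| = 64, so the area is 32.
Along each edge there are gcd(|Δx|,|Δy|)+1 lattice points, so counting each shared vertex once the boundary has gcd(6,5) + gcd(2,9) + gcd(8,4) = 1+1+4 = 6.
Pick's theorem gives I = A − B/2 + 1 = 32 − 6/2 + 1 = 30, so the closed region contains I + B = 30 + 6 = 36 lattice points.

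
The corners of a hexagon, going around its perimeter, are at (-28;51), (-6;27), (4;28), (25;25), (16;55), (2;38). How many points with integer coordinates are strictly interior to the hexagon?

Using the shoelace formula, 2A = |[(-28)·27 − (-6)·51] + [(-6)·28 − 4·27] + [4·25 − 25·28] + [25·55 − 16·25] + [16·38 − 2·55] + [2·51 − (-28)·38]| = 1313, so the area is 656.5.
Summing gcd(|Δx|,|Δy|) over the edges gives the boundary count: gcd(22,24) + gcd(10,1) + gcd(21,3) + gcd(9,30) + gcd(14,17) + gcd(30,13) = 2+1+3+3+1+1 = 11.
Pick's theorem gives I = A − B/2 + 1 = 656.5 − 11/2 + 1 = 652.

652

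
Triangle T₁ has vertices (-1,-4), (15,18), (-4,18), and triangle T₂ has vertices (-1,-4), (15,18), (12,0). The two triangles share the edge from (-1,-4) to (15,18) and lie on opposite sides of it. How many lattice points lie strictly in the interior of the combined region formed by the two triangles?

The union is the simple quadrilateral with vertices (-1,-4), (-4,18), (15,18), (12,0) in order.
The shoelace formula gives twice the area as |((-1)·18 − (-4)·(-4)) + ((-4)·18 − 15·18) + (15·0 − 12·18) + (12·(-4) − (-1)·0)| = 640, so the area is 320.
The number of boundary lattice points is Σ gcd(|Δx|,|Δy|) = gcd(3,22) + gcd(19,0) + gcd(3,18) + gcd(13,4) = 1+19+3+1 = 24.
By Pick's theorem I = A − B/2 + 1 = 320 − 24/2 + 1 = 309.

309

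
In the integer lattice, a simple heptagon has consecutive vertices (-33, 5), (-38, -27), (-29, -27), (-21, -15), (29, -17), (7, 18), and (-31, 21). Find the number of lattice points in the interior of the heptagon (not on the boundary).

Using the shoelace formula, 2A = |((-33)·(-27) − (-38)·5) + ((-38)·(-27) − (-29)·(-27)) + ((-29)·(-15) − (-21)·(-27)) + ((-21)·(-17) − 29·(-15)) + (29·18 − 7·(-17)) + (7·21 − (-31)·18) + ((-31)·5 − (-33)·21)| = 3868, so the area is 1934.
Along each edge there are gcd(|Δx|,|Δy|)+1 lattice points, so counting each shared vertex once the boundary has gcd(5,32) + gcd(9,0) + gcd(8,12) + gcd(50,2) + gcd(22,35) + gcd(38,3) + gcd(2,16) = 1+9+4+2+1+1+2 = 20.
By Pick's theorem A = I + B/2 − 1, so I = 1934 − 20/2 + 1 = 1925.

1925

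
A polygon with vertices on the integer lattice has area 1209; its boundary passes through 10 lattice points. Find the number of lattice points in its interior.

From Pick's theorem, I = A − B/2 + 1 = 1209 − 10/2 + 1 = 1205.

1205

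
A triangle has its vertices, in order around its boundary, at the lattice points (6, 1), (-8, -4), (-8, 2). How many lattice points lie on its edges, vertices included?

8

The number of boundary lattice points is Σ gcd(|Δx|,|Δy|) = gcd(14,5) + gcd(0,6) + gcd(14,1) = 1+6+1 = 8.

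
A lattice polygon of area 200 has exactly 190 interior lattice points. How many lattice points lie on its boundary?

Pick's theorem gives A = I + B/2 − 1, so B = 2(A − I + 1) = 2(200 − 190 + 1) = 22.

22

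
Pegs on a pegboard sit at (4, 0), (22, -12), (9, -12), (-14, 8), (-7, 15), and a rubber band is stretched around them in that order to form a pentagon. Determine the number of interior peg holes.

244

By the shoelace formula, twice the signed area is |(4·(-12) − 22·0) + (22·(-12) − 9·(-12)) + (9·8 − (-14)·(-12)) + ((-14)·15 − (-7)·8) + ((-7)·0 − 4·15)| = 514, so the area is 257.
Along each edge there are gcd(|Δx|,|Δy|)+1 lattice points, so counting each shared vertex once the boundary has gcd(18,12) + gcd(13,0) + gcd(23,20) + gcd(7,7) + gcd(11,15) = 6+13+1+7+1 = 28.
Pick's theorem gives I = A − B/2 + 1 = 257 − 28/2 + 1 = 244.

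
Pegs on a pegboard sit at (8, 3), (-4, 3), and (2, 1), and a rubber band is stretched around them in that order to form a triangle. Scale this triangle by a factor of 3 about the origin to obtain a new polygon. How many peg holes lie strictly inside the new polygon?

The shoelace formula gives twice the area as |[8·3 − (-4)·3] + [(-4)·1 − 2·3] + [2·3 − 8·1]| = 24, so the area is 12.
Summing gcd(|Δx|,|Δy|) over the edges gives the boundary count: gcd(12,0) + gcd(6,2) + gcd(6,2) = 12+2+2 = 16.
Scaling by 3 multiplies the area by 3² = 9 (so the new area is 108) and multiplies the boundary lattice-point count by 3, giving 48.
By Pick's theorem, the interior count of the dilated polygon is 108 − 48/2 + 1 = 85.

85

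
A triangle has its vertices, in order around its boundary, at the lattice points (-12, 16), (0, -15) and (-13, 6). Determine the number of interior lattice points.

By the shoelace formula, twice the signed area is |((-12)·(-15) − 0·16) + (0·6 − (-13)·(-15)) + ((-13)·16 − (-12)·6)| = 151, so the area is 75.5.
The number of boundary lattice points is Σ gcd(|Δx|,|Δy|) = gcd(12,31) + gcd(13,21) + gcd(1,10) = 1+1+1 = 3.
By Pick's theorem A = I + B/2 − 1, so I = 75.5 − 3/2 + 1 = 75.

75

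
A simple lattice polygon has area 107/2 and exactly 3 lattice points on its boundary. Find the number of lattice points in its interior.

Pick's theorem A = I + B/2 − 1 rearranges to I = A − B/2 + 1 = 107/2 − 3/2 + 1 = 53.

53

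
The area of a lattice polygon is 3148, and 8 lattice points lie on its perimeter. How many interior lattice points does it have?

3145

Pick's theorem A = I + B/2 − 1 rearranges to I = A − B/2 + 1 = 3148 − 8/2 + 1 = 3145.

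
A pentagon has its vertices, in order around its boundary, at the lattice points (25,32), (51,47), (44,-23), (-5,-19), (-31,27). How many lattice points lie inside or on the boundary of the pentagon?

By the shoelace formula, twice the signed area is |[25·47 − 51·32] + [51·(-23) − 44·47] + [44·(-19) − (-5)·(-23)] + [(-5)·27 − (-31)·(-19)] + [(-31)·32 − 25·27]| = 7040, so the area is 3520.
Summing gcd(|Δx|,|Δy|) over the edges gives the boundary count: gcd(26,15) + gcd(7,70) + gcd(49,4) + gcd(26,46) + gcd(56,5) = 1+7+1+2+1 = 12.
Pick's theorem gives I = A − B/2 + 1 = 3520 − 12/2 + 1 = 3515, so the closed region contains I + B = 3515 + 12 = 3527 lattice points.

3527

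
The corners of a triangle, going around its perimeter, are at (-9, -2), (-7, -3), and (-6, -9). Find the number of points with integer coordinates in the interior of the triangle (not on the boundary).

By the shoelace formula, twice the signed area is |[(-9)·(-3) − (-7)·(-2)] + [(-7)·(-9) − (-6)·(-3)] + [(-6)·(-2) − (-9)·(-9)]| = 11, so the area is 5.5.
Along each edge there are gcd(|Δx|,|Δy|)+1 lattice points, so counting each shared vertex once the boundary has gcd(2,1) + gcd(1,6) + gcd(3,7) = 1+1+1 = 3.
By Pick's theorem A = I + B/2 − 1, so I = 5.5 − 3/2 + 1 = 5.

5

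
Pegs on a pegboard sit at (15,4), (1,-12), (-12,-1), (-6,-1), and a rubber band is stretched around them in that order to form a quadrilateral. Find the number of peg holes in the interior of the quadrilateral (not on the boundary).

The shoelace formula gives twice the area as |[15·(-12) − 1·4] + [1·(-1) − (-12)·(-12)] + [(-12)·(-1) − (-6)·(-1)] + [(-6)·4 − 15·(-1)]| = 332, so the area is 166.
Summing gcd(|Δx|,|Δy|) over the edges gives the boundary count: gcd(14,16) + gcd(13,11) + gcd(6,0) + gcd(21,5) = 2+1+6+1 = 10.
By Pick's theorem A = I + B/2 − 1, so I = 166 − 10/2 + 1 = 162.

162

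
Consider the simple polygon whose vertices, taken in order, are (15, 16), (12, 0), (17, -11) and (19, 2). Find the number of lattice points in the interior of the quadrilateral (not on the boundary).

95

By the shoelace formula, twice the signed area is |[15·0 − 12·16] + [12·(-11) − 17·0] + [17·2 − 19·(-11)] + [19·16 − 15·2]| = 193, so the area is 96.5.
Along each edge there are gcd(|Δx|,|Δy|)+1 lattice points, so counting each shared vertex once the boundary has gcd(3,16) + gcd(5,11) + gcd(2,13) + gcd(4,14) = 1+1+1+2 = 5.
Pick's theorem gives I = A − B/2 + 1 = 96.5 − 5/2 + 1 = 95.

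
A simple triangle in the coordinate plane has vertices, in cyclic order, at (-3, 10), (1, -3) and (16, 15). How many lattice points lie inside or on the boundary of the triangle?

The shoelace formula gives twice the area as |((-3)·(-3) − 1·10) + (1·15 − 16·(-3)) + (16·10 − (-3)·15)| = 267, so the area is 133.5.
Summing gcd(|Δx|,|Δy|) over the edges gives the boundary count: gcd(4,13) + gcd(15,18) + gcd(19,5) = 1+3+1 = 5.
Pick's theorem gives I = A − B/2 + 1 = 133.5 − 5/2 + 1 = 132, so the closed region contains I + B = 132 + 5 = 137 lattice points.

137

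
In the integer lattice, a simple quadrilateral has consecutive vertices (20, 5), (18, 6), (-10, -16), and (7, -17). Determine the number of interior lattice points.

By the shoelace formula, twice the signed area is |(20·6 − 18·5) + (18·(-16) − (-10)·6) + ((-10)·(-17) − 7·(-16)) + (7·5 − 20·(-17))| = 459, so the area is 459/2.
Along each edge there are gcd(|Δx|,|Δy|)+1 lattice points, so counting each shared vertex once the boundary has gcd(2,1) + gcd(28,22) + gcd(17,1) + gcd(13,22) = 1+2+1+1 = 5.
Pick's theorem gives I = A − B/2 + 1 = 459/2 − 5/2 + 1 = 228.

228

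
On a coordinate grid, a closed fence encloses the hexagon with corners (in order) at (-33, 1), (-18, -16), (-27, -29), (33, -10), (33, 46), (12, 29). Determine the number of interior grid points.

By the shoelace formula, twice the signed area is |((-33)·(-16) − (-18)·1) + ((-18)·(-29) − (-27)·(-16)) + ((-27)·(-10) − 33·(-29)) + (33·46 − 33·(-10)) + (33·29 − 12·46) + (12·1 − (-33)·29)| = 5085, so the area is 5085/2.
The number of boundary lattice points is Σ gcd(|Δx|,|Δy|) = gcd(15,17) + gcd(9,13) + gcd(60,19) + gcd(0,56) + gcd(21,17) + gcd(45,28) = 1+1+1+56+1+1 = 61.
By Pick's theorem A = I + B/2 − 1, so I = 5085/2 − 61/2 + 1 = 2513.

2513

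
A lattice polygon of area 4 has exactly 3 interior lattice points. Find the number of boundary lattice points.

Pick's theorem gives A = I + B/2 − 1, so B = 2(A − I + 1) = 2(4 − 3 + 1) = 4.

4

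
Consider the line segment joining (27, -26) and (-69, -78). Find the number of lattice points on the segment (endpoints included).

The number of lattice points on a segment between lattice points is gcd(|Δx|,|Δy|) + 1 = gcd(96,52) + 1 = 4 + 1 = 5.

5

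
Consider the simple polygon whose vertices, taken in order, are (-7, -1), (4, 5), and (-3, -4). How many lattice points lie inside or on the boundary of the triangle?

By the shoelace formula, twice the signed area is |[(-7)·5 − 4·(-1)] + [4·(-4) − (-3)·5] + [(-3)·(-1) − (-7)·(-4)]| = 57, so the area is 28.5.
Along each edge there are gcd(|Δx|,|Δy|)+1 lattice points, so counting each shared vertex once the boundary has gcd(11,6) + gcd(7,9) + gcd(4,3) = 1+1+1 = 3.
Pick's theorem gives I = A − B/2 + 1 = 28.5 − 3/2 + 1 = 28, so the closed region contains I + B = 28 + 3 = 31 lattice points.

31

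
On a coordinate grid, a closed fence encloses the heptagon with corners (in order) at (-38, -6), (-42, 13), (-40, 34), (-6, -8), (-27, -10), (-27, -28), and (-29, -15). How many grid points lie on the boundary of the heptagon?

33

Along each edge there are gcd(|Δx|,|Δy|)+1 lattice points, so counting each shared vertex once the boundary has gcd(4,19) + gcd(2,21) + gcd(34,42) + gcd(21,2) + gcd(0,18) + gcd(2,13) + gcd(9,9) = 1+1+2+1+18+1+9 = 33.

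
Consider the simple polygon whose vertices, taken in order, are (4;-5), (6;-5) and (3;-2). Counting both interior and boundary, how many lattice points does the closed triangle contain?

By the shoelace formula, twice the signed area is |[4·(-5) − 6·(-5)] + [6·(-2) − 3·(-5)] + [3·(-5) − 4·(-2)]| = 6, so the area is 3.
The number of boundary lattice points is Σ gcd(|Δx|,|Δy|) = gcd(2,0) + gcd(3,3) + gcd(1,3) = 2+3+1 = 6.
Pick's theorem gives I = A − B/2 + 1 = 3 − 6/2 + 1 = 1, so the closed region contains I + B = 1 + 6 = 7 lattice points.

7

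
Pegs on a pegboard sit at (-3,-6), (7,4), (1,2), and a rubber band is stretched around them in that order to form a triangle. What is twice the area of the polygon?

40

Using the shoelace formula, 2A = |[(-3)·4 − 7·(-6)] + [7·2 − 1·4] + [1·(-6) − (-3)·2]| = 40, so the area is 20.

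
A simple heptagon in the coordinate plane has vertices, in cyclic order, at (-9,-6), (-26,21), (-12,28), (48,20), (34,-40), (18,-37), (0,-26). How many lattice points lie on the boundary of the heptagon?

17

Summing gcd(|Δx|,|Δy|) over the edges gives the boundary count: gcd(17,27) + gcd(14,7) + gcd(60,8) + gcd(14,60) + gcd(16,3) + gcd(18,11) + gcd(9,20) = 1+7+4+2+1+1+1 = 17.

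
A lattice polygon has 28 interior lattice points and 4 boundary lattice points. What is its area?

29

Pick's theorem states A = I + B/2 − 1, so A = 28 + 4/2 − 1 = 29.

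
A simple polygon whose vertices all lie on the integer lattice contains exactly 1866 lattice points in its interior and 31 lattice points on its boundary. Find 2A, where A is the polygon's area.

Pick's theorem states A = I + B/2 − 1, so A = 1866 + 31/2 − 1 = 3761/2.
Hence 2A = 3761.

3761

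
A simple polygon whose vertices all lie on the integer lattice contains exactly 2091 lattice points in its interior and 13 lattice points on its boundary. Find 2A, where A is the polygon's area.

4193

Pick's theorem states A = I + B/2 − 1, so A = 2091 + 13/2 − 1 = 4193/2.
Hence 2A = 4193.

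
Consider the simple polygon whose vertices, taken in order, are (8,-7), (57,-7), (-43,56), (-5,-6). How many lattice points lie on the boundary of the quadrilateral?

53

The number of boundary lattice points is Σ gcd(|Δx|,|Δy|) = gcd(49,0) + gcd(100,63) + gcd(38,62) + gcd(13,1) = 49+1+2+1 = 53.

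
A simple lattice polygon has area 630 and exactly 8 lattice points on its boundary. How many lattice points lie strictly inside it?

627

Pick's theorem A = I + B/2 − 1 rearranges to I = A − B/2 + 1 = 630 − 8/2 + 1 = 627.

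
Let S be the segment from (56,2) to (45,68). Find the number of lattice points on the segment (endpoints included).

12

The number of lattice points on a segment between lattice points is gcd(|Δx|,|Δy|) + 1 = gcd(11,66) + 1 = 11 + 1 = 12.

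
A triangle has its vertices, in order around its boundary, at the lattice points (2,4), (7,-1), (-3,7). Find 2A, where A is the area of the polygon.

By the shoelace formula, twice the signed area is |[2·(-1) − 7·4] + [7·7 − (-3)·(-1)] + [(-3)·4 − 2·7]| = 10, so the area is 5.

10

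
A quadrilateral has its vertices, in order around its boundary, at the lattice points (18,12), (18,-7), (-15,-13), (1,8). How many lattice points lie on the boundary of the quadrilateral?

24

Along each edge there are gcd(|Δx|,|Δy|)+1 lattice points, so counting each shared vertex once the boundary has gcd(0,19) + gcd(33,6) + gcd(16,21) + gcd(17,4) = 19+3+1+1 = 24.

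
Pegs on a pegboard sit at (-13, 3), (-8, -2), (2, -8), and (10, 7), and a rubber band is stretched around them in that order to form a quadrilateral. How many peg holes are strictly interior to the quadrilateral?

163

The shoelace formula gives twice the area as |[(-13)·(-2) − (-8)·3] + [(-8)·(-8) − 2·(-2)] + [2·7 − 10·(-8)] + [10·3 − (-13)·7]| = 333, so the area is 166.5.
Summing gcd(|Δx|,|Δy|) over the edges gives the boundary count: gcd(5,5) + gcd(10,6) + gcd(8,15) + gcd(23,4) = 5+2+1+1 = 9.
Pick's theorem gives I = A − B/2 + 1 = 166.5 − 9/2 + 1 = 163.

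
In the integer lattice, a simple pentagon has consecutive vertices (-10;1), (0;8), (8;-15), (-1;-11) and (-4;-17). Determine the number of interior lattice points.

219

Using the shoelace formula, 2A = |[(-10)·8 − 0·1] + [0·(-15) − 8·8] + [8·(-11) − (-1)·(-15)] + [(-1)·(-17) − (-4)·(-11)] + [(-4)·1 − (-10)·(-17)]| = 448, so the area is 224.
The number of boundary lattice points is Σ gcd(|Δx|,|Δy|) = gcd(10,7) + gcd(8,23) + gcd(9,4) + gcd(3,6) + gcd(6,18) = 1+1+1+3+6 = 12.
Pick's theorem gives I = A − B/2 + 1 = 224 − 12/2 + 1 = 219.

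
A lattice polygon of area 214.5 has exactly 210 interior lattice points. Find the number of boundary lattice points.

Pick's theorem gives A = I + B/2 − 1, so B = 2(A − I + 1) = 2(214.5 − 210 + 1) = 11.

11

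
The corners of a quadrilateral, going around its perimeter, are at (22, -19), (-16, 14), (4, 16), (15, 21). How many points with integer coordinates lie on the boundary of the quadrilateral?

5

Along each edge there are gcd(|Δx|,|Δy|)+1 lattice points, so counting each shared vertex once the boundary has gcd(38,33) + gcd(20,2) + gcd(11,5) + gcd(7,40) = 1+2+1+1 = 5.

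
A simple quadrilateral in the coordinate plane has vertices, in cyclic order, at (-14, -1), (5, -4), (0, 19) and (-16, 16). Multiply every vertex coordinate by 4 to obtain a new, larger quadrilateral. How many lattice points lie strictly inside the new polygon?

5593

By the shoelace formula, twice the signed area is |[(-14)·(-4) − 5·(-1)] + [5·19 − 0·(-4)] + [0·16 − (-16)·19] + [(-16)·(-1) − (-14)·16]| = 700, so the area is 350.
The number of boundary lattice points is Σ gcd(|Δx|,|Δy|) = gcd(19,3) + gcd(5,23) + gcd(16,3) + gcd(2,17) = 1+1+1+1 = 4.
Scaling by 4 multiplies the area by 4² = 16 (so the new area is 5600) and multiplies the boundary lattice-point count by 4, giving 16.
By Pick's theorem, the interior count of the dilated polygon is 5600 − 16/2 + 1 = 5593.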